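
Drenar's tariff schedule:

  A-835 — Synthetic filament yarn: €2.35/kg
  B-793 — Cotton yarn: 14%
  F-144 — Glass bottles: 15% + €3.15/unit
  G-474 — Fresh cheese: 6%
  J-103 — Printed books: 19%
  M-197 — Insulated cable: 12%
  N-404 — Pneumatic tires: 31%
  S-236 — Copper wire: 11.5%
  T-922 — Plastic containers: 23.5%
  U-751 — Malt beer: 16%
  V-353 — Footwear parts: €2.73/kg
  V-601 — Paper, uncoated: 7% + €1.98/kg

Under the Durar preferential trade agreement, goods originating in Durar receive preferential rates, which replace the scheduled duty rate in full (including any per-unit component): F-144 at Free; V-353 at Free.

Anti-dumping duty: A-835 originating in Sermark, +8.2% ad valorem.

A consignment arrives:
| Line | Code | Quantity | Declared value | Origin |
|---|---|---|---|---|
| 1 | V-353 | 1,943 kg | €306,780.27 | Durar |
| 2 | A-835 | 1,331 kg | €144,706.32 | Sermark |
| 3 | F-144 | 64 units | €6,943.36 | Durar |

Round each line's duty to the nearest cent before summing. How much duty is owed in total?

€14,993.77

Line 1 (V-353, Durar, 1,943 kg, €306,780.27):
Base rate for V-353 is €2.73/kg.
Origin Durar qualifies under the Drenar–Durar agreement and V-353 is covered: preferential rate Free applies instead.
Duty = €306,780.27 × 0% = €0.00.
Line 2 (A-835, Sermark, 1,331 kg, €144,706.32):
Base rate for A-835 is €2.35/kg.
Additional duty on A-835 from Sermark: +8.2% ad valorem. Applied ad valorem rate = 8.2%.
Duty = €144,706.32 × 8.2% + 1,331 × €2.35 = €14,993.77.
Line 3 (F-144, Durar, 64 units, €6,943.36):
Base rate for F-144 is 15% + €3.15/unit.
Origin Durar qualifies under the Drenar–Durar agreement and F-144 is covered: preferential rate Free applies instead.
Duty = €6,943.36 × 0% = €0.00.
Total = €0.00 + €14,993.77 + €0.00 = €14,993.77.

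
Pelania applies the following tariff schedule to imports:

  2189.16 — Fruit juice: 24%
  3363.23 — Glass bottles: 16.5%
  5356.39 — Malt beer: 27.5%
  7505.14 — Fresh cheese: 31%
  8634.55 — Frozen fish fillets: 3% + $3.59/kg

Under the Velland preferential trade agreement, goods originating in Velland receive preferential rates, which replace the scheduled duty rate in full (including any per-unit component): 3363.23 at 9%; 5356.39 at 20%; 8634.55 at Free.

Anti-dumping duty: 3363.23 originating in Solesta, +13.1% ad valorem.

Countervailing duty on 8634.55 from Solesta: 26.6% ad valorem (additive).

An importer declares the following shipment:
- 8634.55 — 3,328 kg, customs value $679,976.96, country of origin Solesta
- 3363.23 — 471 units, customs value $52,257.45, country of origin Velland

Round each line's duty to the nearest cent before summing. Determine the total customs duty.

$217,923.87

Line 1 (8634.55, Solesta, 3,328 kg, $679,976.96):
Base rate for 8634.55 is 3% + $3.59/kg.
8634.55 has an FTA preferential rate, but origin Solesta is not Velland; base rate stands.
Additional duty on 8634.55 from Solesta: +26.6%. Applied ad valorem rate: 3% + 26.6% = 29.6%.
Duty = $679,976.96 × 29.6% + 3,328 × $3.59 = $213,220.70.
Line 2 (3363.23, Velland, 471 units, $52,257.45):
Base rate for 3363.23 is 16.5%.
Origin Velland qualifies under the Pelania–Velland agreement and 3363.23 is covered: preferential rate 9% applies instead.
The additional-duty order on 3363.23 targets Solesta, not Velland; it does not apply.
Duty = $52,257.45 × 9% = $4,703.17.
Total = $213,220.70 + $4,703.17 = $217,923.87.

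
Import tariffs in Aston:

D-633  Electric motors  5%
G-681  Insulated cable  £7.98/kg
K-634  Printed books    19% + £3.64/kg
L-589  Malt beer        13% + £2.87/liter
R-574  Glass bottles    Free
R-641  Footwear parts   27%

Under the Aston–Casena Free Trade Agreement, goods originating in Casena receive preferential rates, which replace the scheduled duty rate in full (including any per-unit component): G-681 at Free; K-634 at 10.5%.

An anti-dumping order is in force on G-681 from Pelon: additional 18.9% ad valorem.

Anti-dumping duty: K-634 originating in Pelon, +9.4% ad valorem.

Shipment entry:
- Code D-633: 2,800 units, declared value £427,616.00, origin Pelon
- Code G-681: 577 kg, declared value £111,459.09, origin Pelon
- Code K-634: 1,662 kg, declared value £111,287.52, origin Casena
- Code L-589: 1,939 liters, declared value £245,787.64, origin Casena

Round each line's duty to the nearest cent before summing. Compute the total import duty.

£96,253.54

Line 1 (D-633, Pelon, 2,800 units, £427,616.00):
Base rate for D-633 is 5%.
Duty = £427,616.00 × 5% = £21,380.80.
Line 2 (G-681, Pelon, 577 kg, £111,459.09):
Base rate for G-681 is £7.98/kg.
G-681 has an FTA preferential rate, but origin Pelon is not Casena; base rate stands.
Additional duty on G-681 from Pelon: +18.9% ad valorem. Applied ad valorem rate = 18.9%.
Duty = £111,459.09 × 18.9% + 577 × £7.98 = £25,670.23.
Line 3 (K-634, Casena, 1,662 kg, £111,287.52):
Base rate for K-634 is 19% + £3.64/kg.
Origin Casena qualifies under the Aston–Casena agreement and K-634 is covered: preferential rate 10.5% applies instead.
The additional-duty order on K-634 targets Pelon, not Casena; it does not apply.
Duty = £111,287.52 × 10.5% = £11,685.19.
Line 4 (L-589, Casena, 1,939 liters, £245,787.64):
Base rate for L-589 is 13% + £2.87/liter.
Origin Casena is the FTA partner but L-589 is not on the preference list; base rate stands.
Duty = £245,787.64 × 13% + 1,939 × £2.87 = £37,517.32.
Total = £21,380.80 + £25,670.23 + £11,685.19 + £37,517.32 = £96,253.54.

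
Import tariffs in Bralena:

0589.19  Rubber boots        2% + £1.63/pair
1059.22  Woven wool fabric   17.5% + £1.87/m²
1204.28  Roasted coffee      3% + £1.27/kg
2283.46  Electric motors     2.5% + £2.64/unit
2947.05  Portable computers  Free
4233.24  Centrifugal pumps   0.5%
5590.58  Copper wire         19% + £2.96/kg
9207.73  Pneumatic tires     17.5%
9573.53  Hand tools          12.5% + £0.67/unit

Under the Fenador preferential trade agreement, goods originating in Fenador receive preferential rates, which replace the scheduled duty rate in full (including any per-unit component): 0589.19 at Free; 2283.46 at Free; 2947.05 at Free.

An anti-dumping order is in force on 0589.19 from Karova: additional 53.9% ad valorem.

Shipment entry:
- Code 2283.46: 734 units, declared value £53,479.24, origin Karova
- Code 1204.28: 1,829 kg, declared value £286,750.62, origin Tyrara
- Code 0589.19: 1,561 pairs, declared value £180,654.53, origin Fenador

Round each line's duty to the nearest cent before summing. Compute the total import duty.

£14,200.09

Line 1 (2283.46, Karova, 734 units, £53,479.24):
Base rate for 2283.46 is 2.5% + £2.64/unit.
2283.46 has an FTA preferential rate, but origin Karova is not Fenador; base rate stands.
Duty = £53,479.24 × 2.5% + 734 × £2.64 = £3,274.74.
Line 2 (1204.28, Tyrara, 1,829 kg, £286,750.62):
Base rate for 1204.28 is 3% + £1.27/kg.
Duty = £286,750.62 × 3% + 1,829 × £1.27 = £10,925.35.
Line 3 (0589.19, Fenador, 1,561 pairs, £180,654.53):
Base rate for 0589.19 is 2% + £1.63/pair.
Origin Fenador qualifies under the Bralena–Fenador agreement and 0589.19 is covered: preferential rate Free applies instead.
The additional-duty order on 0589.19 targets Karova, not Fenador; it does not apply.
Duty = £180,654.53 × 0% = £0.00.
Total = £3,274.74 + £10,925.35 + £0.00 = £14,200.09.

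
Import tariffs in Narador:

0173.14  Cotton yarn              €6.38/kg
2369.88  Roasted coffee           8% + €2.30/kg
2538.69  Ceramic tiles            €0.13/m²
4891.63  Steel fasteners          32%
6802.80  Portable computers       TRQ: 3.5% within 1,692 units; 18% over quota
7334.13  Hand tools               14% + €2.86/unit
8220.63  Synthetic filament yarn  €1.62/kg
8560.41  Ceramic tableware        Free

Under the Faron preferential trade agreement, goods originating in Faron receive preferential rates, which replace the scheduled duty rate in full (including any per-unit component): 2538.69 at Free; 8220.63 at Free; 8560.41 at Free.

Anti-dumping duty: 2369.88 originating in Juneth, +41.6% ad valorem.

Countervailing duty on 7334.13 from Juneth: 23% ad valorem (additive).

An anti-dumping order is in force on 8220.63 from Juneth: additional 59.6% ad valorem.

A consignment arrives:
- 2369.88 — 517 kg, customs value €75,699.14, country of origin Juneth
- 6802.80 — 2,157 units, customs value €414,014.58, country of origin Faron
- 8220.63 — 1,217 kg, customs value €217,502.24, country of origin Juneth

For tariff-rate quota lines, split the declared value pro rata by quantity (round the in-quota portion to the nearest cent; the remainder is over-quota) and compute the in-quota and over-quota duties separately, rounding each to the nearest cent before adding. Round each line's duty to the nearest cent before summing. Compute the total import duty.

€197,770.82

Line 1 (2369.88, Juneth, 517 kg, €75,699.14):
Base rate for 2369.88 is 8% + €2.30/kg.
Additional duty on 2369.88 from Juneth: +41.6%. Applied ad valorem rate: 8% + 41.6% = 49.6%.
Duty = €75,699.14 × 49.6% + 517 × €2.30 = €38,735.87.
Line 2 (6802.80, Faron, 2,157 units, €414,014.58):
Code 6802.80 is under a tariff-rate quota (threshold 1,692 units). In-quota: 1,692 units at 3.5%; over-quota: 465 units at 18%.
Pro-rata value split: in-quota = €414,014.58 × 1,692/2,157 = €324,762.48; over-quota = €414,014.58 − €324,762.48 = €89,252.10.
In-quota duty = €324,762.48 × 3.5% = €11,366.69. Over-quota duty = €89,252.10 × 18% = €16,065.38.
Line duty = €11,366.69 + €16,065.38 = €27,432.07.
Line 3 (8220.63, Juneth, 1,217 kg, €217,502.24):
Base rate for 8220.63 is €1.62/kg.
8220.63 has an FTA preferential rate, but origin Juneth is not Faron; base rate stands.
Additional duty on 8220.63 from Juneth: +59.6% ad valorem. Applied ad valorem rate = 59.6%.
Duty = €217,502.24 × 59.6% + 1,217 × €1.62 = €131,602.88.
Total = €38,735.87 + €27,432.07 + €131,602.88 = €197,770.82.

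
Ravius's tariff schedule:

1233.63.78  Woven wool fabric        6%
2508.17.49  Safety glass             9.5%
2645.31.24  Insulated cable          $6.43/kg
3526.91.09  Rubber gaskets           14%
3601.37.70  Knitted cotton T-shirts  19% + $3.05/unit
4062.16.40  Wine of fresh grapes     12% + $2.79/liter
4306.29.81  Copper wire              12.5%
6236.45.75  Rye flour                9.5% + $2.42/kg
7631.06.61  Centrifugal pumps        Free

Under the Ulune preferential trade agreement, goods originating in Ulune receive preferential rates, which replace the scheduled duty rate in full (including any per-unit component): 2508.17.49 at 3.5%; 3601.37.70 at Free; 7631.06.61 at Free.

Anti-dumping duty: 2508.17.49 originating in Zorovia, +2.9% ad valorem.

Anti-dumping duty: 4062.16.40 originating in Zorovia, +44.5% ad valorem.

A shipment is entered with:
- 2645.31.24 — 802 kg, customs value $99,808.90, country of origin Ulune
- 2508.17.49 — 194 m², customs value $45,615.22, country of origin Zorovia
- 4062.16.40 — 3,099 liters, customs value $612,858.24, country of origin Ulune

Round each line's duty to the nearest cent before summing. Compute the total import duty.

Line 1 (2645.31.24, Ulune, 802 kg, $99,808.90):
Base rate for 2645.31.24 is $6.43/kg.
Origin Ulune is the FTA partner but 2645.31.24 is not on the preference list; base rate stands.
Duty = 802 × $6.43 = $5,156.86.
Line 2 (2508.17.49, Zorovia, 194 m², $45,615.22):
Base rate for 2508.17.49 is 9.5%.
2508.17.49 has an FTA preferential rate, but origin Zorovia is not Ulune; base rate stands.
Additional duty on 2508.17.49 from Zorovia: +2.9%. Applied ad valorem rate: 9.5% + 2.9% = 12.4%.
Duty = $45,615.22 × 12.4% = $5,656.29.
Line 3 (4062.16.40, Ulune, 3,099 liters, $612,858.24):
Base rate for 4062.16.40 is 12% + $2.79/liter.
Origin Ulune is the FTA partner but 4062.16.40 is not on the preference list; base rate stands.
The additional-duty order on 4062.16.40 targets Zorovia, not Ulune; it does not apply.
Duty = $612,858.24 × 12% + 3,099 × $2.79 = $82,189.20.
Total = $5,156.86 + $5,656.29 + $82,189.20 = $93,002.35.

$93,002.35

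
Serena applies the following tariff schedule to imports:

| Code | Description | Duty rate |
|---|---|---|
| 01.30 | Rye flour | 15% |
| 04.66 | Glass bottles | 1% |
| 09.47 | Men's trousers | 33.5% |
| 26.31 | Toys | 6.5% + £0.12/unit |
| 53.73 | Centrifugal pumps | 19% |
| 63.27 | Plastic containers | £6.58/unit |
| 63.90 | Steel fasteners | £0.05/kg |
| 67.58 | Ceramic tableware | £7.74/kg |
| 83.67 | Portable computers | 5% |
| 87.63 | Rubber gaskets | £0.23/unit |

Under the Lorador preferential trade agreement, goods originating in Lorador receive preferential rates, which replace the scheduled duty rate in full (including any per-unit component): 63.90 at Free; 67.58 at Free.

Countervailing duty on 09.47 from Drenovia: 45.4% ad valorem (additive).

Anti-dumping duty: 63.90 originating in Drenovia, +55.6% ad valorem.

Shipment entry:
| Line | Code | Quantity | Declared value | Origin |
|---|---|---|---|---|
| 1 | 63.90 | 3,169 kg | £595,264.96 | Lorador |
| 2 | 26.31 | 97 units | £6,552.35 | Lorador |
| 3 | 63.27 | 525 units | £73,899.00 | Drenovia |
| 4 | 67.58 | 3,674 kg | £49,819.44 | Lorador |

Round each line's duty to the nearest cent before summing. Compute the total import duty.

£3,892.04

Line 1 (63.90, Lorador, 3,169 kg, £595,264.96):
Base rate for 63.90 is £0.05/kg.
Origin Lorador qualifies under the Serena–Lorador agreement and 63.90 is covered: preferential rate Free applies instead.
The additional-duty order on 63.90 targets Drenovia, not Lorador; it does not apply.
Duty = £595,264.96 × 0% = £0.00.
Line 2 (26.31, Lorador, 97 units, £6,552.35):
Base rate for 26.31 is 6.5% + £0.12/unit.
Origin Lorador is the FTA partner but 26.31 is not on the preference list; base rate stands.
Duty = £6,552.35 × 6.5% + 97 × £0.12 = £437.54.
Line 3 (63.27, Drenovia, 525 units, £73,899.00):
Base rate for 63.27 is £6.58/unit.
Duty = 525 × £6.58 = £3,454.50.
Line 4 (67.58, Lorador, 3,674 kg, £49,819.44):
Base rate for 67.58 is £7.74/kg.
Origin Lorador qualifies under the Serena–Lorador agreement and 67.58 is covered: preferential rate Free applies instead.
Duty = £49,819.44 × 0% = £0.00.
Total = £0.00 + £437.54 + £3,454.50 + £0.00 = £3,892.04.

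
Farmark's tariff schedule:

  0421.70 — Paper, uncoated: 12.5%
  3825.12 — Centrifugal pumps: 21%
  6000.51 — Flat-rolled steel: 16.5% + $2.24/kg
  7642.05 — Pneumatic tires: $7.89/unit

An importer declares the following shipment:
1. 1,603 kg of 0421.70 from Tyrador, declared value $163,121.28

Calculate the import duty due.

$20,390.16

Line 1 (0421.70, Tyrador, 1,603 kg, $163,121.28):
Base rate for 0421.70 is 12.5%.
Duty = $163,121.28 × 12.5% = $20,390.16.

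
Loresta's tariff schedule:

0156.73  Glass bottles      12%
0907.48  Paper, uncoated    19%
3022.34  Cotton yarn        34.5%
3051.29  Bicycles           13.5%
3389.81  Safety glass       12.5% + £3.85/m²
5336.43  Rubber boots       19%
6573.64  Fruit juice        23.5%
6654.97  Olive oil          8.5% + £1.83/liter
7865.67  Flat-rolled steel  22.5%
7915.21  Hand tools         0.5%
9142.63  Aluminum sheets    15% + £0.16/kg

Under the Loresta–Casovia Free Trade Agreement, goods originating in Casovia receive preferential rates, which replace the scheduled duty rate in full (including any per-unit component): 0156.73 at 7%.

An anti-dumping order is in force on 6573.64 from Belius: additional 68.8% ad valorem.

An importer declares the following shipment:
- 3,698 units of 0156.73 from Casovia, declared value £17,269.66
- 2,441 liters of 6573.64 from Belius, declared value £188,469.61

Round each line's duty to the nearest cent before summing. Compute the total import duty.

£175,166.33

Line 1 (0156.73, Casovia, 3,698 units, £17,269.66):
Base rate for 0156.73 is 12%.
Origin Casovia qualifies under the Loresta–Casovia agreement and 0156.73 is covered: preferential rate 7% applies instead.
Duty = £17,269.66 × 7% = £1,208.88.
Line 2 (6573.64, Belius, 2,441 liters, £188,469.61):
Base rate for 6573.64 is 23.5%.
Additional duty on 6573.64 from Belius: +68.8%. Applied ad valorem rate: 23.5% + 68.8% = 92.3%.
Duty = £188,469.61 × 92.3% = £173,957.45.
Total = £1,208.88 + £173,957.45 = £175,166.33.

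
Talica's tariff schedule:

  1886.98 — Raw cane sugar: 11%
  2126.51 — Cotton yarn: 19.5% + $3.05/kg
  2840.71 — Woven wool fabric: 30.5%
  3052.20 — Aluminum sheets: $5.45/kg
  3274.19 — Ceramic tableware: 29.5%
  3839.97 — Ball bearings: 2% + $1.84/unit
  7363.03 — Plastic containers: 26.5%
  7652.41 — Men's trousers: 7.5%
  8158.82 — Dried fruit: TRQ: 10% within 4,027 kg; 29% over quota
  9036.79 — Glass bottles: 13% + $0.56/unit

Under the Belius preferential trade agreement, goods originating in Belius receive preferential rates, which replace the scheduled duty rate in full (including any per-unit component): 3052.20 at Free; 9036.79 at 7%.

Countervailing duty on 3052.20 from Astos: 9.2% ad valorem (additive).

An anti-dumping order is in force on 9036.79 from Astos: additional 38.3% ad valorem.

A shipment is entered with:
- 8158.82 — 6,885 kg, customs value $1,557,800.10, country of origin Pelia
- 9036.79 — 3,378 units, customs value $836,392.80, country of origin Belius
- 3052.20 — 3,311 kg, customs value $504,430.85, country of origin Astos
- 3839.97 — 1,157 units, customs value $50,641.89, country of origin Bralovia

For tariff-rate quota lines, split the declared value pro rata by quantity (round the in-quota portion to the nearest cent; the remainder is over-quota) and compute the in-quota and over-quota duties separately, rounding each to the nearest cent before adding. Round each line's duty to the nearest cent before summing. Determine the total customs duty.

$404,785.52

Line 1 (8158.82, Pelia, 6,885 kg, $1,557,800.10):
Code 8158.82 is under a tariff-rate quota (threshold 4,027 kg). In-quota: 4,027 kg at 10%; over-quota: 2,858 kg at 29%.
Pro-rata value split: in-quota = $1,557,800.10 × 4,027/6,885 = $911,149.02; over-quota = $1,557,800.10 − $911,149.02 = $646,651.08.
In-quota duty = $911,149.02 × 10% = $91,114.90. Over-quota duty = $646,651.08 × 29% = $187,528.81.
Line duty = $91,114.90 + $187,528.81 = $278,643.71.
Line 2 (9036.79, Belius, 3,378 units, $836,392.80):
Base rate for 9036.79 is 13% + $0.56/unit.
Origin Belius qualifies under the Talica–Belius agreement and 9036.79 is covered: preferential rate 7% applies instead.
The additional-duty order on 9036.79 targets Astos, not Belius; it does not apply.
Duty = $836,392.80 × 7% = $58,547.50.
Line 3 (3052.20, Astos, 3,311 kg, $504,430.85):
Base rate for 3052.20 is $5.45/kg.
3052.20 has an FTA preferential rate, but origin Astos is not Belius; base rate stands.
Additional duty on 3052.20 from Astos: +9.2% ad valorem. Applied ad valorem rate = 9.2%.
Duty = $504,430.85 × 9.2% + 3,311 × $5.45 = $64,452.59.
Line 4 (3839.97, Bralovia, 1,157 units, $50,641.89):
Base rate for 3839.97 is 2% + $1.84/unit.
Duty = $50,641.89 × 2% + 1,157 × $1.84 = $3,141.72.
Total = $278,643.71 + $58,547.50 + $64,452.59 + $3,141.72 = $404,785.52.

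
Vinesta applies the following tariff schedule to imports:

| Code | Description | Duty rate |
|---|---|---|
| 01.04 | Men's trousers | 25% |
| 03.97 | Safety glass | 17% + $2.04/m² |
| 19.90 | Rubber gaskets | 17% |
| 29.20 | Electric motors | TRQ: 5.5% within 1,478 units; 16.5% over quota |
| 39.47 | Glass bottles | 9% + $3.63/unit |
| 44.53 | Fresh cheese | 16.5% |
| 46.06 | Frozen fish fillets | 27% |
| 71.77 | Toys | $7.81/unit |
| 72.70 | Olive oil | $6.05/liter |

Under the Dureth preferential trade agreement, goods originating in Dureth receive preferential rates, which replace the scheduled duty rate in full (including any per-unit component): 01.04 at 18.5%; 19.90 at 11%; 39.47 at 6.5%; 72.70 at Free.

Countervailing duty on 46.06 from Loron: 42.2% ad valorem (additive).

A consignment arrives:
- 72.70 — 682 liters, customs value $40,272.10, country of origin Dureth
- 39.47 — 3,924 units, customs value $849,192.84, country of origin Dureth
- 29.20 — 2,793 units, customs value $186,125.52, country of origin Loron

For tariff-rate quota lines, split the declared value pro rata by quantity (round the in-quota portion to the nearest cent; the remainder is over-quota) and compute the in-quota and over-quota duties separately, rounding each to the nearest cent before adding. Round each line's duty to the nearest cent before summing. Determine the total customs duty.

$75,073.91

Line 1 (72.70, Dureth, 682 liters, $40,272.10):
Base rate for 72.70 is $6.05/liter.
Origin Dureth qualifies under the Vinesta–Dureth agreement and 72.70 is covered: preferential rate Free applies instead.
Duty = $40,272.10 × 0% = $0.00.
Line 2 (39.47, Dureth, 3,924 units, $849,192.84):
Base rate for 39.47 is 9% + $3.63/unit.
Origin Dureth qualifies under the Vinesta–Dureth agreement and 39.47 is covered: preferential rate 6.5% applies instead.
Duty = $849,192.84 × 6.5% = $55,197.53.
Line 3 (29.20, Loron, 2,793 units, $186,125.52):
Code 29.20 is under a tariff-rate quota (threshold 1,478 units). In-quota: 1,478 units at 5.5%; over-quota: 1,315 units at 16.5%.
Pro-rata value split: in-quota = $186,125.52 × 1,478/2,793 = $98,493.92; over-quota = $186,125.52 − $98,493.92 = $87,631.60.
In-quota duty = $98,493.92 × 5.5% = $5,417.17. Over-quota duty = $87,631.60 × 16.5% = $14,459.21.
Line duty = $5,417.17 + $14,459.21 = $19,876.38.
Total = $0.00 + $55,197.53 + $19,876.38 = $75,073.91.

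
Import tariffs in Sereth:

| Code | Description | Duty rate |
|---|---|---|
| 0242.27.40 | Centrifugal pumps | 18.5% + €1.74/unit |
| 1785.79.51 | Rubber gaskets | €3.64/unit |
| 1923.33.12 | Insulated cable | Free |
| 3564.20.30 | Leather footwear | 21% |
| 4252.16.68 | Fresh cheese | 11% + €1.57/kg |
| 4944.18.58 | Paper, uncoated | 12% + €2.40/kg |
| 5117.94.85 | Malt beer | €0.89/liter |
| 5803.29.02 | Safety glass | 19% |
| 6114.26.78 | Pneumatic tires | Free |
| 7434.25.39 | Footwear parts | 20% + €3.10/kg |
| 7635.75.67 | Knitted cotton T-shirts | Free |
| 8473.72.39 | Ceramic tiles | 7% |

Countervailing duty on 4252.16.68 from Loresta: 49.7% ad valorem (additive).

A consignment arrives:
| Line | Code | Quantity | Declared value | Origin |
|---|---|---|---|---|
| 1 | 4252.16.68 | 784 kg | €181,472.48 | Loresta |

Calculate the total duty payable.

Line 1 (4252.16.68, Loresta, 784 kg, €181,472.48):
Base rate for 4252.16.68 is 11% + €1.57/kg.
Additional duty on 4252.16.68 from Loresta: +49.7%. Applied ad valorem rate: 11% + 49.7% = 60.7%.
Duty = €181,472.48 × 60.7% + 784 × €1.57 = €111,384.68.

€111,384.68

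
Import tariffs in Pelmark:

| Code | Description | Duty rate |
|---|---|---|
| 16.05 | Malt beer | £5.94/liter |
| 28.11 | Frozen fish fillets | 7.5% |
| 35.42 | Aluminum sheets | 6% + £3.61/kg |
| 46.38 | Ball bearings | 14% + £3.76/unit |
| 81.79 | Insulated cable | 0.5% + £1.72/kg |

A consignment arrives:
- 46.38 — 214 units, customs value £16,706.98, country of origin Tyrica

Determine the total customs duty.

£3,143.62

Line 1 (46.38, Tyrica, 214 units, £16,706.98):
Base rate for 46.38 is 14% + £3.76/unit.
Duty = £16,706.98 × 14% + 214 × £3.76 = £3,143.62.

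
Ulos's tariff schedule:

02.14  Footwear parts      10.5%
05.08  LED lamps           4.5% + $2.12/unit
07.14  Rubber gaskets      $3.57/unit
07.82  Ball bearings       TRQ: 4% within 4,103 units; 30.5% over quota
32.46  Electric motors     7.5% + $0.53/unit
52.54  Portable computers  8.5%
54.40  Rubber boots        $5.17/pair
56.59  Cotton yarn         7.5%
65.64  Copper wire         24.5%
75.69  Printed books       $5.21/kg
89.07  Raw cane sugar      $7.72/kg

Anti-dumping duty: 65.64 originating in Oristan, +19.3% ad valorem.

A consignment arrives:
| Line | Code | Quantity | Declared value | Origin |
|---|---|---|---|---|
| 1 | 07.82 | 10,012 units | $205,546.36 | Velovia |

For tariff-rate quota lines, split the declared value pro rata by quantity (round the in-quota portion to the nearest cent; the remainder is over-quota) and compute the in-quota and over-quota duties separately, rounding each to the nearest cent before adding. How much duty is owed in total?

Line 1 (07.82, Velovia, 10,012 units, $205,546.36):
Code 07.82 is under a tariff-rate quota (threshold 4,103 units). In-quota: 4,103 units at 4%; over-quota: 5,909 units at 30.5%.
Pro-rata value split: in-quota = $205,546.36 × 4,103/10,012 = $84,234.59; over-quota = $205,546.36 − $84,234.59 = $121,311.77.
In-quota duty = $84,234.59 × 4% = $3,369.38. Over-quota duty = $121,311.77 × 30.5% = $37,000.09.
Line duty = $3,369.38 + $37,000.09 = $40,369.47.

$40,369.47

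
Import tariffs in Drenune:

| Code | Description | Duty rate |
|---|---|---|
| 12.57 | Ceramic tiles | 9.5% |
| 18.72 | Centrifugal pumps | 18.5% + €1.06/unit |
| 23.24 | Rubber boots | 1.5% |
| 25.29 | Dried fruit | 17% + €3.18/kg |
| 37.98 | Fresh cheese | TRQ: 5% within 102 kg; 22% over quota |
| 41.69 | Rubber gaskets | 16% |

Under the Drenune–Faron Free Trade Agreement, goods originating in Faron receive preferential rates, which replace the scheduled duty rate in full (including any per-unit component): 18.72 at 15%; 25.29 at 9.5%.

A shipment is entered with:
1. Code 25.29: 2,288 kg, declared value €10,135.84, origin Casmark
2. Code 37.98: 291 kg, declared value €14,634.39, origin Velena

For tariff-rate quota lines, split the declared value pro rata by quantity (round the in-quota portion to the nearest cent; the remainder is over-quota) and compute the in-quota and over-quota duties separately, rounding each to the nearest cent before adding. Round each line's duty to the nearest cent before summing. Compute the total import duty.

Line 1 (25.29, Casmark, 2,288 kg, €10,135.84):
Base rate for 25.29 is 17% + €3.18/kg.
25.29 has an FTA preferential rate, but origin Casmark is not Faron; base rate stands.
Duty = €10,135.84 × 17% + 2,288 × €3.18 = €8,998.93.
Line 2 (37.98, Velena, 291 kg, €14,634.39):
Code 37.98 is under a tariff-rate quota (threshold 102 kg). In-quota: 102 kg at 5%; over-quota: 189 kg at 22%.
Pro-rata value split: in-quota = €14,634.39 × 102/291 = €5,129.58; over-quota = €14,634.39 − €5,129.58 = €9,504.81.
In-quota duty = €5,129.58 × 5% = €256.48. Over-quota duty = €9,504.81 × 22% = €2,091.06.
Line duty = €256.48 + €2,091.06 = €2,347.54.
Total = €8,998.93 + €2,347.54 = €11,346.47.

€11,346.47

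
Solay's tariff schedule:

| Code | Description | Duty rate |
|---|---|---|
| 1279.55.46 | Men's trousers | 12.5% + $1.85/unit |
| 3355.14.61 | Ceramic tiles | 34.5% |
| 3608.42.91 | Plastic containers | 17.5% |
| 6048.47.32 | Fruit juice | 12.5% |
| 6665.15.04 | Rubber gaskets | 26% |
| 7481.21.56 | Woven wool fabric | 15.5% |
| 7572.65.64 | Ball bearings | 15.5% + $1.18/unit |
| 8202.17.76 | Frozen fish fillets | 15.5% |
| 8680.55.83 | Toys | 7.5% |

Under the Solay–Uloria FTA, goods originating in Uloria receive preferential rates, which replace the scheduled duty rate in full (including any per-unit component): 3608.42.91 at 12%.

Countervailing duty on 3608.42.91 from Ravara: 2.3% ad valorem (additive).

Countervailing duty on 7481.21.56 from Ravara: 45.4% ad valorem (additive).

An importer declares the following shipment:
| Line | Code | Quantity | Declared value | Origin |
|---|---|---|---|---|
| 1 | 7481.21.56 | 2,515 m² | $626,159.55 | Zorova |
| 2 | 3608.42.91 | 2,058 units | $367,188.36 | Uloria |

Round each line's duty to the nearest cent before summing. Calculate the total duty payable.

Line 1 (7481.21.56, Zorova, 2,515 m², $626,159.55):
Base rate for 7481.21.56 is 15.5%.
The additional-duty order on 7481.21.56 targets Ravara, not Zorova; it does not apply.
Duty = $626,159.55 × 15.5% = $97,054.73.
Line 2 (3608.42.91, Uloria, 2,058 units, $367,188.36):
Base rate for 3608.42.91 is 17.5%.
Origin Uloria qualifies under the Solay–Uloria agreement and 3608.42.91 is covered: preferential rate 12% applies instead.
The additional-duty order on 3608.42.91 targets Ravara, not Uloria; it does not apply.
Duty = $367,188.36 × 12% = $44,062.60.
Total = $97,054.73 + $44,062.60 = $141,117.33.

$141,117.33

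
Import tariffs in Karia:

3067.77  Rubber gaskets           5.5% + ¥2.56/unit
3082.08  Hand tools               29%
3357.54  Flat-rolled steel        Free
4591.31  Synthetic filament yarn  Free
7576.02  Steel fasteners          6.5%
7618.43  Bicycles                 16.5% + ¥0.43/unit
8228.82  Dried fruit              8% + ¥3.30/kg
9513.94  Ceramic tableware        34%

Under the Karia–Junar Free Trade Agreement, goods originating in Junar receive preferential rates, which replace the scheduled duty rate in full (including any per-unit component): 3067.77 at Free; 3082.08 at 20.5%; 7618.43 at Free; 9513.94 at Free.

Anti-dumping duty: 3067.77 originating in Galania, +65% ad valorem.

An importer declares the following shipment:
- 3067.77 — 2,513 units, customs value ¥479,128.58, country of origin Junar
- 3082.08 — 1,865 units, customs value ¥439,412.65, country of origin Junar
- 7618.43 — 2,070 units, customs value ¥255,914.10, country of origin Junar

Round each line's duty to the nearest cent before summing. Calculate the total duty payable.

¥90,079.59

Line 1 (3067.77, Junar, 2,513 units, ¥479,128.58):
Base rate for 3067.77 is 5.5% + ¥2.56/unit.
Origin Junar qualifies under the Karia–Junar agreement and 3067.77 is covered: preferential rate Free applies instead.
The additional-duty order on 3067.77 targets Galania, not Junar; it does not apply.
Duty = ¥479,128.58 × 0% = ¥0.00.
Line 2 (3082.08, Junar, 1,865 units, ¥439,412.65):
Base rate for 3082.08 is 29%.
Origin Junar qualifies under the Karia–Junar agreement and 3082.08 is covered: preferential rate 20.5% applies instead.
Duty = ¥439,412.65 × 20.5% = ¥90,079.59.
Line 3 (7618.43, Junar, 2,070 units, ¥255,914.10):
Base rate for 7618.43 is 16.5% + ¥0.43/unit.
Origin Junar qualifies under the Karia–Junar agreement and 7618.43 is covered: preferential rate Free applies instead.
Duty = ¥255,914.10 × 0% = ¥0.00.
Total = ¥0.00 + ¥90,079.59 + ¥0.00 = ¥90,079.59.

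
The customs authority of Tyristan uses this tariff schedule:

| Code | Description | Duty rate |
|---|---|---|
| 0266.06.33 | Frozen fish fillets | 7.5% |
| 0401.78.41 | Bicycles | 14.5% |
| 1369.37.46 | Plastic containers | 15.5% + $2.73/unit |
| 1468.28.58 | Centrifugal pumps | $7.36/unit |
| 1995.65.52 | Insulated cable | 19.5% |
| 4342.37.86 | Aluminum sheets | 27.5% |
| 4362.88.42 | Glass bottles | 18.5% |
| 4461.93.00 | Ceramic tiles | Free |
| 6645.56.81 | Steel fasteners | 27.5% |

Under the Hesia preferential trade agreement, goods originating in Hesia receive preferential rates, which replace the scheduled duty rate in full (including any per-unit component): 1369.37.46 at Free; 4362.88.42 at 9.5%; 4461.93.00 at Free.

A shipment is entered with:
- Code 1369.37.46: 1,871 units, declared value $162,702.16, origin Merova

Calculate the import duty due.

Line 1 (1369.37.46, Merova, 1,871 units, $162,702.16):
Base rate for 1369.37.46 is 15.5% + $2.73/unit.
1369.37.46 has an FTA preferential rate, but origin Merova is not Hesia; base rate stands.
Duty = $162,702.16 × 15.5% + 1,871 × $2.73 = $30,326.66.

$30,326.66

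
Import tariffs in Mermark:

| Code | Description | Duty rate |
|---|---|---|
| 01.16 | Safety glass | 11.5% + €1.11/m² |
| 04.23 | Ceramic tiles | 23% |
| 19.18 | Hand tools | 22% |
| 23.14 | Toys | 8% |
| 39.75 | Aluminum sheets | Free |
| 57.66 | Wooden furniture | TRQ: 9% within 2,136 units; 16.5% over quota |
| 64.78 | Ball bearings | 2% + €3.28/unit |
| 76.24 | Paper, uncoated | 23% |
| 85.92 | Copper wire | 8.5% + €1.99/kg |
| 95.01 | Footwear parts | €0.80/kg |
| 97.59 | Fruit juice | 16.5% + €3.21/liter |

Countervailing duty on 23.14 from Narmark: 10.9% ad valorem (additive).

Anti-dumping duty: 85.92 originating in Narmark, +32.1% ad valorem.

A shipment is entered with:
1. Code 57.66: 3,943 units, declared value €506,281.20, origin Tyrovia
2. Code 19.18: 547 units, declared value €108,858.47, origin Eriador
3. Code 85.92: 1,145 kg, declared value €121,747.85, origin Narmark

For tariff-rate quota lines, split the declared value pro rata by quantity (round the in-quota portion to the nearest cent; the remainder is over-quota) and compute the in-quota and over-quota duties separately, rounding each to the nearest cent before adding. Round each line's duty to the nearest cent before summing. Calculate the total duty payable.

€138,623.76

Line 1 (57.66, Tyrovia, 3,943 units, €506,281.20):
Code 57.66 is under a tariff-rate quota (threshold 2,136 units). In-quota: 2,136 units at 9%; over-quota: 1,807 units at 16.5%.
Pro-rata value split: in-quota = €506,281.20 × 2,136/3,943 = €274,262.40; over-quota = €506,281.20 − €274,262.40 = €232,018.80.
In-quota duty = €274,262.40 × 9% = €24,683.62. Over-quota duty = €232,018.80 × 16.5% = €38,283.10.
Line duty = €24,683.62 + €38,283.10 = €62,966.72.
Line 2 (19.18, Eriador, 547 units, €108,858.47):
Base rate for 19.18 is 22%.
Duty = €108,858.47 × 22% = €23,948.86.
Line 3 (85.92, Narmark, 1,145 kg, €121,747.85):
Base rate for 85.92 is 8.5% + €1.99/kg.
Additional duty on 85.92 from Narmark: +32.1%. Applied ad valorem rate: 8.5% + 32.1% = 40.6%.
Duty = €121,747.85 × 40.6% + 1,145 × €1.99 = €51,708.18.
Total = €62,966.72 + €23,948.86 + €51,708.18 = €138,623.76.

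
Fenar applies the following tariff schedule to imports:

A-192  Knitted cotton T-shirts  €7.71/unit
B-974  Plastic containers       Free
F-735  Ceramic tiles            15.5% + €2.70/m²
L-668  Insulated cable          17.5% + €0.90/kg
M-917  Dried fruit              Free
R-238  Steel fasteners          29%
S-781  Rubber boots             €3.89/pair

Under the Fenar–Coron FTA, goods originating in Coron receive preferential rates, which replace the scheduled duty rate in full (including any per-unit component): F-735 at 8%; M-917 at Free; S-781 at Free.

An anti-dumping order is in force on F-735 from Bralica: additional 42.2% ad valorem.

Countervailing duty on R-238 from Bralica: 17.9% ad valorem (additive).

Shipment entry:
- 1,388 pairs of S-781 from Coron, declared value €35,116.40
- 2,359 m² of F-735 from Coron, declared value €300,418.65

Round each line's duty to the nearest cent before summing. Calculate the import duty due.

€24,033.49

Line 1 (S-781, Coron, 1,388 pairs, €35,116.40):
Base rate for S-781 is €3.89/pair.
Origin Coron qualifies under the Fenar–Coron agreement and S-781 is covered: preferential rate Free applies instead.
Duty = €35,116.40 × 0% = €0.00.
Line 2 (F-735, Coron, 2,359 m², €300,418.65):
Base rate for F-735 is 15.5% + €2.70/m².
Origin Coron qualifies under the Fenar–Coron agreement and F-735 is covered: preferential rate 8% applies instead.
The additional-duty order on F-735 targets Bralica, not Coron; it does not apply.
Duty = €300,418.65 × 8% = €24,033.49.
Total = €0.00 + €24,033.49 = €24,033.49.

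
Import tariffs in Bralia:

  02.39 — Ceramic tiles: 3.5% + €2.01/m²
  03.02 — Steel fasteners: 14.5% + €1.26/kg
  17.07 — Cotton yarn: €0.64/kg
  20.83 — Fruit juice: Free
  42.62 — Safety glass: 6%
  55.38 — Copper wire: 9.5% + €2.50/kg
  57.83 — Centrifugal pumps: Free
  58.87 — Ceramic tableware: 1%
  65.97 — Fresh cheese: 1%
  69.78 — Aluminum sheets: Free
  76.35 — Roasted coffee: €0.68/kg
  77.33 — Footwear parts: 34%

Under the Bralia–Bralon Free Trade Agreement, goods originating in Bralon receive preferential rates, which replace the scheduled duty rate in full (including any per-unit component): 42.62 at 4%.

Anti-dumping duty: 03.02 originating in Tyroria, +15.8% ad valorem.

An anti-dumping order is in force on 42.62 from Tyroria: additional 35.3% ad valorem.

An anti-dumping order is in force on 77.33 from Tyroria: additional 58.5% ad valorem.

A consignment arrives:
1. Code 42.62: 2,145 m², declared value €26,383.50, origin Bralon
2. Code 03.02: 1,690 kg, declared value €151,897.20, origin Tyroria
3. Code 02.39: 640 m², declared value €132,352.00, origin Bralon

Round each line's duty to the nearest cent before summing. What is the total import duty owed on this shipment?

Line 1 (42.62, Bralon, 2,145 m², €26,383.50):
Base rate for 42.62 is 6%.
Origin Bralon qualifies under the Bralia–Bralon agreement and 42.62 is covered: preferential rate 4% applies instead.
The additional-duty order on 42.62 targets Tyroria, not Bralon; it does not apply.
Duty = €26,383.50 × 4% = €1,055.34.
Line 2 (03.02, Tyroria, 1,690 kg, €151,897.20):
Base rate for 03.02 is 14.5% + €1.26/kg.
Additional duty on 03.02 from Tyroria: +15.8%. Applied ad valorem rate: 14.5% + 15.8% = 30.3%.
Duty = €151,897.20 × 30.3% + 1,690 × €1.26 = €48,154.25.
Line 3 (02.39, Bralon, 640 m², €132,352.00):
Base rate for 02.39 is 3.5% + €2.01/m².
Origin Bralon is the FTA partner but 02.39 is not on the preference list; base rate stands.
Duty = €132,352.00 × 3.5% + 640 × €2.01 = €5,918.72.
Total = €1,055.34 + €48,154.25 + €5,918.72 = €55,128.31.

€55,128.31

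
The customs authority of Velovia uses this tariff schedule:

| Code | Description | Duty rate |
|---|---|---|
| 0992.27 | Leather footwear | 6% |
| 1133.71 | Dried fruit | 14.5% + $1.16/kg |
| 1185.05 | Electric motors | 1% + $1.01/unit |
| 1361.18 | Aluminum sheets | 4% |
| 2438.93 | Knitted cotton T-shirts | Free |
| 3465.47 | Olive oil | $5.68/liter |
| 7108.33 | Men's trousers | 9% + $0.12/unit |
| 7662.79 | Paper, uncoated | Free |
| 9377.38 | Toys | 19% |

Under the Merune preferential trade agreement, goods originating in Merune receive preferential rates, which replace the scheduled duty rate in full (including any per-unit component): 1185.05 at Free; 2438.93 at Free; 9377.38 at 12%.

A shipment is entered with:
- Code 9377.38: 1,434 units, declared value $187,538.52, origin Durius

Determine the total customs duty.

Line 1 (9377.38, Durius, 1,434 units, $187,538.52):
Base rate for 9377.38 is 19%.
9377.38 has an FTA preferential rate, but origin Durius is not Merune; base rate stands.
Duty = $187,538.52 × 19% = $35,632.32.

$35,632.32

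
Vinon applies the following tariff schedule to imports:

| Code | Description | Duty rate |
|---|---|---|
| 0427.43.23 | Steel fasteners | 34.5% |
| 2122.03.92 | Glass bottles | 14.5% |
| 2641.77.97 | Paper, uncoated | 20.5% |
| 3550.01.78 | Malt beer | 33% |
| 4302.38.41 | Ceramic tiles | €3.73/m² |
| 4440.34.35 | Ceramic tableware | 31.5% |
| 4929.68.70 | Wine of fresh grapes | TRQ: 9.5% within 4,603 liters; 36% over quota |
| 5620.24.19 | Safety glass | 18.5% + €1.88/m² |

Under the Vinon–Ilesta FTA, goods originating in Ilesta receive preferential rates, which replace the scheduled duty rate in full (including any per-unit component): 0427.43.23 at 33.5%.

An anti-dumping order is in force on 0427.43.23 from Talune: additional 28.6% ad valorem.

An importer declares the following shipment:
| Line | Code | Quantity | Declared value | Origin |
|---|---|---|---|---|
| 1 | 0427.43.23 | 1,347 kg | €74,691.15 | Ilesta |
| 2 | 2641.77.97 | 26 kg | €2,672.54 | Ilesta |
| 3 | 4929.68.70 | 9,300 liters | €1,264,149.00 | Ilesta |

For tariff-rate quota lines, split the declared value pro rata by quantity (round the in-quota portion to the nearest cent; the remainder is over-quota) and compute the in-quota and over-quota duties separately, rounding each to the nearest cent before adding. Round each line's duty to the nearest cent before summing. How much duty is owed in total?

€314,856.32

Line 1 (0427.43.23, Ilesta, 1,347 kg, €74,691.15):
Base rate for 0427.43.23 is 34.5%.
Origin Ilesta qualifies under the Vinon–Ilesta agreement and 0427.43.23 is covered: preferential rate 33.5% applies instead.
The additional-duty order on 0427.43.23 targets Talune, not Ilesta; it does not apply.
Duty = €74,691.15 × 33.5% = €25,021.54.
Line 2 (2641.77.97, Ilesta, 26 kg, €2,672.54):
Base rate for 2641.77.97 is 20.5%.
Origin Ilesta is the FTA partner but 2641.77.97 is not on the preference list; base rate stands.
Duty = €2,672.54 × 20.5% = €547.87.
Line 3 (4929.68.70, Ilesta, 9,300 liters, €1,264,149.00):
Code 4929.68.70 is under a tariff-rate quota (threshold 4,603 liters). In-quota: 4,603 liters at 9.5%; over-quota: 4,697 liters at 36%.
Pro-rata value split: in-quota = €1,264,149.00 × 4,603/9,300 = €625,685.79; over-quota = €1,264,149.00 − €625,685.79 = €638,463.21.
In-quota duty = €625,685.79 × 9.5% = €59,440.15. Over-quota duty = €638,463.21 × 36% = €229,846.76.
Line duty = €59,440.15 + €229,846.76 = €289,286.91.
Total = €25,021.54 + €547.87 + €289,286.91 = €314,856.32.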